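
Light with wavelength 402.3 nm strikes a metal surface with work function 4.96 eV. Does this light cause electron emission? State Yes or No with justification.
No

For photoemission, the photon energy must exceed the work function.

Photon energy: E = hc/λ = 3.0819 eV
Work function: φ = 4.96 eV

Since E_photon (3.0819 eV) < φ (4.96 eV), photoemission will NOT occur.
The threshold wavelength is λ₀ = hc/φ = 250.0 nm.
Since 402.3 nm > 250.0 nm, the photons lack sufficient energy.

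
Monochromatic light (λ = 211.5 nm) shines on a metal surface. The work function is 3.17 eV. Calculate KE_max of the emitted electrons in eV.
2.6921 eV

Using Einstein's photoelectric equation: KE_max = hf - φ = hc/λ - φ

First, calculate the photon energy:
E_photon = hc/λ = (6.626×10⁻³⁴ J·s)(3×10⁸ m/s) / (211.5×10⁻⁹ m)
E_photon = 5.8621 eV

Then, the maximum kinetic energy:
KE_max = E_photon - φ = 5.8621 eV - 3.17 eV = 2.6921 eV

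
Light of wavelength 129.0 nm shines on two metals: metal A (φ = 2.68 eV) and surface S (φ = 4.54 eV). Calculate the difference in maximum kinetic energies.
1.8600 eV

Using KE_max = hc/λ - φ for each metal:

Photon energy: E = hc/λ = 9.6112 eV

For metal A (φ₁ = 2.68 eV):
KE₁ = E - φ₁ = 9.6112 - 2.68 = 6.9312 eV

For surface S (φ₂ = 4.54 eV):
KE₂ = E - φ₂ = 9.6112 - 4.54 = 5.0712 eV

Difference:
ΔKE = KE₁ - KE₂ = 6.9312 - 5.0712 = 1.8600 eV

Note: The difference equals the difference in work functions: 4.54 - 2.68 = 1.86 eV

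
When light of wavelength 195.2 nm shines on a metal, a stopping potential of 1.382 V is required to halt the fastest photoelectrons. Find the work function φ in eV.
4.97 eV

The stopping potential gives the maximum kinetic energy: KE_max = eV_s = 1.382 eV

From Einstein's photoelectric equation: KE_max = hc/λ - φ
Rearranging: φ = hc/λ - KE_max

Calculate photon energy:
E_photon = hc/λ = (6.626×10⁻³⁴ J·s)(3×10⁸ m/s) / (195.2×10⁻⁹ m) = 6.3516 eV

Therefore:
φ = 6.3516 - 1.382 = 4.97 eV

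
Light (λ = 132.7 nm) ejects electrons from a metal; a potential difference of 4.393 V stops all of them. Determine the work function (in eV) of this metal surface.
4.95 eV

The stopping potential gives the maximum kinetic energy: KE_max = eV_s = 4.393 eV

From Einstein's photoelectric equation: KE_max = hc/λ - φ
Rearranging: φ = hc/λ - KE_max

Calculate photon energy:
E_photon = hc/λ = (6.626×10⁻³⁴ J·s)(3×10⁸ m/s) / (132.7×10⁻⁹ m) = 9.3432 eV

Therefore:
φ = 9.3432 - 4.393 = 4.95 eV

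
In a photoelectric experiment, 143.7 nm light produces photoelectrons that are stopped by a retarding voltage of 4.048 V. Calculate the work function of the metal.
4.58 eV

The stopping potential gives the maximum kinetic energy: KE_max = eV_s = 4.048 eV

From Einstein's photoelectric equation: KE_max = hc/λ - φ
Rearranging: φ = hc/λ - KE_max

Calculate photon energy:
E_photon = hc/λ = (6.626×10⁻³⁴ J·s)(3×10⁸ m/s) / (143.7×10⁻⁹ m) = 8.6280 eV

Therefore:
φ = 8.6280 - 4.048 = 4.58 eV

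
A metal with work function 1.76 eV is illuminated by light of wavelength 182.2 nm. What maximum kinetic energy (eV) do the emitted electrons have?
5.0448 eV

Using Einstein's photoelectric equation: KE_max = hf - φ = hc/λ - φ

First, calculate the photon energy:
E_photon = hc/λ = (6.626×10⁻³⁴ J·s)(3×10⁸ m/s) / (182.2×10⁻⁹ m)
E_photon = 6.8048 eV

Then, the maximum kinetic energy:
KE_max = E_photon - φ = 6.8048 eV - 1.76 eV = 5.0448 eV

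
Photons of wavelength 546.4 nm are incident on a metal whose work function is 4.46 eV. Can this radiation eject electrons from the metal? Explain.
No

For photoemission, the photon energy must exceed the work function.

Photon energy: E = hc/λ = 2.2691 eV
Work function: φ = 4.46 eV

Since E_photon (2.2691 eV) < φ (4.46 eV), photoemission will NOT occur.
The threshold wavelength is λ₀ = hc/φ = 278.0 nm.
Since 546.4 nm > 278.0 nm, the photons lack sufficient energy.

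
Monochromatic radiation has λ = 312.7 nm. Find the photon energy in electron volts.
3.9650 eV

Using E = hf = hc/λ:

E = hc/λ = (6.626×10⁻³⁴ J·s)(3×10⁸ m/s) / (312.7×10⁻⁹ m)
E = 3.9650 eV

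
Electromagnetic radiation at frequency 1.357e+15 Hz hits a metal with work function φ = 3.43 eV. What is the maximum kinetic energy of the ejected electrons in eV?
2.1821 eV

Using Einstein's photoelectric equation: KE_max = hf - φ

First, calculate the photon energy:
E_photon = hf = (6.626×10⁻³⁴ J·s)(1.357e+15 Hz)
E_photon = 5.6121 eV

Then, the maximum kinetic energy:
KE_max = E_photon - φ = 5.6121 eV - 3.43 eV = 2.1821 eV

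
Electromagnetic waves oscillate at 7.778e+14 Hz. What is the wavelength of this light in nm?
385.44 nm

Using the wave equation: c = fλ

Solving for wavelength:
λ = c/f = (3×10⁸ m/s) / (7.778e+14 Hz)
λ = 385.44 nm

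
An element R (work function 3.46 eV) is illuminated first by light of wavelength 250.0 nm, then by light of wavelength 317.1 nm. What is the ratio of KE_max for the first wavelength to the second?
3.3324

Using Einstein's equation: KE_max = hc/λ - φ

For λ₁ = 250.0 nm:
E₁ = hc/λ₁ = 4.9594 eV
KE₁ = E₁ - φ = 4.9594 - 3.46 = 1.4994 eV

For λ₂ = 317.1 nm:
E₂ = hc/λ₂ = 3.9099 eV
KE₂ = E₂ - φ = 3.9099 - 3.46 = 0.4499 eV

Ratio: KE₁/KE₂ = 1.4994/0.4499 = 3.3324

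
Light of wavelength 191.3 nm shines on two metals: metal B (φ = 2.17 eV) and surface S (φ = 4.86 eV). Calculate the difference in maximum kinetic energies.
2.6900 eV

Using KE_max = hc/λ - φ for each metal:

Photon energy: E = hc/λ = 6.4811 eV

For metal B (φ₁ = 2.17 eV):
KE₁ = E - φ₁ = 6.4811 - 2.17 = 4.3111 eV

For surface S (φ₂ = 4.86 eV):
KE₂ = E - φ₂ = 6.4811 - 4.86 = 1.6211 eV

Difference:
ΔKE = KE₁ - KE₂ = 4.3111 - 1.6211 = 2.6900 eV

Note: The difference equals the difference in work functions: 4.86 - 2.17 = 2.69 eV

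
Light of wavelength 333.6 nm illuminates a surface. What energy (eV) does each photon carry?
3.7166 eV

Using E = hf = hc/λ:

E = hc/λ = (6.626×10⁻³⁴ J·s)(3×10⁸ m/s) / (333.6×10⁻⁹ m)
E = 3.7166 eV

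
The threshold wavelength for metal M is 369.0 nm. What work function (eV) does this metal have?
3.36 eV

At the threshold wavelength, photon energy equals work function:
φ = hc/λ₀

Calculating:
φ = (6.626×10⁻³⁴ J·s)(3×10⁸ m/s) / (369.0×10⁻⁹ m)
φ = 3.36 eV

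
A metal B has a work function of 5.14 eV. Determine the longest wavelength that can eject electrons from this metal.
241.21 nm

The threshold wavelength is when the photon energy equals the work function:
hc/λ₀ = φ

Solving for λ₀:
λ₀ = hc/φ = (6.626×10⁻³⁴ J·s)(3×10⁸ m/s) / (5.14 eV × 1.602×10⁻¹⁹ J/eV)
λ₀ = 241.21 nm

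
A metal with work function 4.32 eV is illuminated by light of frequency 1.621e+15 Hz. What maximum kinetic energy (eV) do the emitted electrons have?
2.3839 eV

Using Einstein's photoelectric equation: KE_max = hf - φ

First, calculate the photon energy:
E_photon = hf = (6.626×10⁻³⁴ J·s)(1.621e+15 Hz)
E_photon = 6.7039 eV

Then, the maximum kinetic energy:
KE_max = E_photon - φ = 6.7039 eV - 4.32 eV = 2.3839 eV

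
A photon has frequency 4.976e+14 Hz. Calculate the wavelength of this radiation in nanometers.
602.48 nm

Using the wave equation: c = fλ

Solving for wavelength:
λ = c/f = (3×10⁸ m/s) / (4.976e+14 Hz)
λ = 602.48 nm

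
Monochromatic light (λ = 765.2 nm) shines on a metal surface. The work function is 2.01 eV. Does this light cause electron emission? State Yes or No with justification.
No

For photoemission, the photon energy must exceed the work function.

Photon energy: E = hc/λ = 1.6203 eV
Work function: φ = 2.01 eV

Since E_photon (1.6203 eV) < φ (2.01 eV), photoemission will NOT occur.
The threshold wavelength is λ₀ = hc/φ = 616.8 nm.
Since 765.2 nm > 616.8 nm, the photons lack sufficient energy.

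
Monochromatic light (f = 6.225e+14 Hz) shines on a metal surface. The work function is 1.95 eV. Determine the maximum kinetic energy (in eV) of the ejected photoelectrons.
0.6245 eV

Using Einstein's photoelectric equation: KE_max = hf - φ

First, calculate the photon energy:
E_photon = hf = (6.626×10⁻³⁴ J·s)(6.225e+14 Hz)
E_photon = 2.5745 eV

Then, the maximum kinetic energy:
KE_max = E_photon - φ = 2.5745 eV - 1.95 eV = 0.6245 eV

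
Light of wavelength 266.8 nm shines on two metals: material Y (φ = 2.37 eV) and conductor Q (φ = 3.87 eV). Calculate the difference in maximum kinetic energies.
1.5000 eV

Using KE_max = hc/λ - φ for each metal:

Photon energy: E = hc/λ = 4.6471 eV

For material Y (φ₁ = 2.37 eV):
KE₁ = E - φ₁ = 4.6471 - 2.37 = 2.2771 eV

For conductor Q (φ₂ = 3.87 eV):
KE₂ = E - φ₂ = 4.6471 - 3.87 = 0.7771 eV

Difference:
ΔKE = KE₁ - KE₂ = 2.2771 - 0.7771 = 1.5000 eV

Note: The difference equals the difference in work functions: 3.87 - 2.37 = 1.50 eV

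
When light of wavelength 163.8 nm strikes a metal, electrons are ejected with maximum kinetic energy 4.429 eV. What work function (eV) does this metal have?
3.14 eV

From Einstein's photoelectric equation: KE_max = hf - φ = hc/λ - φ

Rearranging for φ:
φ = hc/λ - KE_max

Calculate photon energy:
E_photon = hc/λ = 7.5692 eV

Therefore:
φ = 7.5692 - 4.429 = 3.14 eV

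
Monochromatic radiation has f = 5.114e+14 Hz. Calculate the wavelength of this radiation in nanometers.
586.22 nm

Using the wave equation: c = fλ

Solving for wavelength:
λ = c/f = (3×10⁸ m/s) / (5.114e+14 Hz)
λ = 586.22 nm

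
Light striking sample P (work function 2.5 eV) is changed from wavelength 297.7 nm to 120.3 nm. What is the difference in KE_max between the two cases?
6.1415 eV

Using Einstein's equation: KE_max = hc/λ - φ

For λ₁ = 297.7 nm:
KE₁ = hc/λ₁ - φ = 4.1647 - 2.5 = 1.6647 eV

For λ₂ = 120.3 nm:
KE₂ = hc/λ₂ - φ = 10.3063 - 2.5 = 7.8063 eV

Change in KE:
ΔKE = KE₂ - KE₁ = 7.8063 - 1.6647 = 6.1415 eV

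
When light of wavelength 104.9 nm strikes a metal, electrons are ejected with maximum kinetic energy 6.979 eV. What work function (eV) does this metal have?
4.84 eV

From Einstein's photoelectric equation: KE_max = hf - φ = hc/λ - φ

Rearranging for φ:
φ = hc/λ - KE_max

Calculate photon energy:
E_photon = hc/λ = 11.8193 eV

Therefore:
φ = 11.8193 - 6.979 = 4.84 eV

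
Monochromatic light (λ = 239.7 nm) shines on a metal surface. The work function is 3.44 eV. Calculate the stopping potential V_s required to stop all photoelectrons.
1.7325 V

The stopping potential V_s satisfies: eV_s = KE_max

First, find KE_max using Einstein's equation:
E_photon = hc/λ = 5.1725 eV
KE_max = E_photon - φ = 5.1725 - 3.44 = 1.7325 eV

Since eV_s = KE_max:
V_s = KE_max/e = 1.7325 V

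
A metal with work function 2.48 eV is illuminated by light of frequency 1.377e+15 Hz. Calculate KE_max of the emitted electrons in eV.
3.2148 eV

Using Einstein's photoelectric equation: KE_max = hf - φ

First, calculate the photon energy:
E_photon = hf = (6.626×10⁻³⁴ J·s)(1.377e+15 Hz)
E_photon = 5.6948 eV

Then, the maximum kinetic energy:
KE_max = E_photon - φ = 5.6948 eV - 2.48 eV = 3.2148 eV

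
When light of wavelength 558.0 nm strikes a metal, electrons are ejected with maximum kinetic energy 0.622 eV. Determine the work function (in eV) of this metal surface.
1.60 eV

From Einstein's photoelectric equation: KE_max = hf - φ = hc/λ - φ

Rearranging for φ:
φ = hc/λ - KE_max

Calculate photon energy:
E_photon = hc/λ = 2.2219 eV

Therefore:
φ = 2.2219 - 0.622 = 1.60 eV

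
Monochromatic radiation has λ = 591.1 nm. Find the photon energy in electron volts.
2.0975 eV

Using E = hf = hc/λ:

E = hc/λ = (6.626×10⁻³⁴ J·s)(3×10⁸ m/s) / (591.1×10⁻⁹ m)
E = 2.0975 eV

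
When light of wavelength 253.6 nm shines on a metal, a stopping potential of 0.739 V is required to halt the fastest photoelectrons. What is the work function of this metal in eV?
4.15 eV

The stopping potential gives the maximum kinetic energy: KE_max = eV_s = 0.739 eV

From Einstein's photoelectric equation: KE_max = hc/λ - φ
Rearranging: φ = hc/λ - KE_max

Calculate photon energy:
E_photon = hc/λ = (6.626×10⁻³⁴ J·s)(3×10⁸ m/s) / (253.6×10⁻⁹ m) = 4.8890 eV

Therefore:
φ = 4.8890 - 0.739 = 4.15 eV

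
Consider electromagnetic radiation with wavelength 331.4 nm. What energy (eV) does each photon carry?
3.7412 eV

Using E = hf = hc/λ:

E = hc/λ = (6.626×10⁻³⁴ J·s)(3×10⁸ m/s) / (331.4×10⁻⁹ m)
E = 3.7412 eV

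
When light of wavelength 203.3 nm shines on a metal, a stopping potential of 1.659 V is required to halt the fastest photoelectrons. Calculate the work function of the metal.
4.44 eV

The stopping potential gives the maximum kinetic energy: KE_max = eV_s = 1.659 eV

From Einstein's photoelectric equation: KE_max = hc/λ - φ
Rearranging: φ = hc/λ - KE_max

Calculate photon energy:
E_photon = hc/λ = (6.626×10⁻³⁴ J·s)(3×10⁸ m/s) / (203.3×10⁻⁹ m) = 6.0986 eV

Therefore:
φ = 6.0986 - 1.659 = 4.44 eV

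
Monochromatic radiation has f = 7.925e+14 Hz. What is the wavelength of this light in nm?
378.29 nm

Using the wave equation: c = fλ

Solving for wavelength:
λ = c/f = (3×10⁸ m/s) / (7.925e+14 Hz)
λ = 378.29 nm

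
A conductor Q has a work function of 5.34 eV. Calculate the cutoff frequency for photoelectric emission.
1.2912e+15 Hz

The threshold frequency is when the photon energy equals the work function:
hf₀ = φ

Solving for f₀:
f₀ = φ/h = (5.34 eV × 1.602×10⁻¹⁹ J/eV) / (6.626×10⁻³⁴ J·s)
f₀ = 1.2912e+15 Hz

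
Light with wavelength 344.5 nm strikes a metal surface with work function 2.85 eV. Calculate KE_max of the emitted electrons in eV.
0.7490 eV

Using Einstein's photoelectric equation: KE_max = hf - φ = hc/λ - φ

First, calculate the photon energy:
E_photon = hc/λ = (6.626×10⁻³⁴ J·s)(3×10⁸ m/s) / (344.5×10⁻⁹ m)
E_photon = 3.5990 eV

Then, the maximum kinetic energy:
KE_max = E_photon - φ = 3.5990 eV - 2.85 eV = 0.7490 eV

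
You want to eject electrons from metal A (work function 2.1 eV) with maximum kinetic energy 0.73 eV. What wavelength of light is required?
438.11 nm

From Einstein's equation: KE_max = hc/λ - φ

Rearranging for λ:
hc/λ = KE_max + φ
λ = hc/(KE_max + φ)

Required photon energy:
E_photon = KE_max + φ = 0.73 + 2.1 = 2.83 eV

Required wavelength:
λ = hc/E_photon = (6.626×10⁻³⁴)(3×10⁸) / (2.83 × 1.602×10⁻¹⁹)
λ = 438.11 nm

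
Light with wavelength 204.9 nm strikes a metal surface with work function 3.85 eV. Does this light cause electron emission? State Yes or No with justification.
Yes

For photoemission, the photon energy must exceed the work function.

Photon energy: E = hc/λ = 6.0510 eV
Work function: φ = 3.85 eV

Since E_photon (6.0510 eV) > φ (3.85 eV), photoemission WILL occur.
The threshold wavelength is λ₀ = hc/φ = 322.0 nm.
Since 204.9 nm < 322.0 nm, the light has sufficient energy.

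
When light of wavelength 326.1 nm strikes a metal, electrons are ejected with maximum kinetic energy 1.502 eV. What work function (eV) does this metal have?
2.30 eV

From Einstein's photoelectric equation: KE_max = hf - φ = hc/λ - φ

Rearranging for φ:
φ = hc/λ - KE_max

Calculate photon energy:
E_photon = hc/λ = 3.8020 eV

Therefore:
φ = 3.8020 - 1.502 = 2.30 eV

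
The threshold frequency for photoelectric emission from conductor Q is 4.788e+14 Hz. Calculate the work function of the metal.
1.98 eV

At the threshold frequency, photon energy equals work function:
φ = hf₀

Calculating:
φ = (6.626×10⁻³⁴ J·s)(4.788e+14 Hz)
φ = 1.98 eV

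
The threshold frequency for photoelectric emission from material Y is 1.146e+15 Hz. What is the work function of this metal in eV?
4.74 eV

At the threshold frequency, photon energy equals work function:
φ = hf₀

Calculating:
φ = (6.626×10⁻³⁴ J·s)(1.146e+15 Hz)
φ = 4.74 eV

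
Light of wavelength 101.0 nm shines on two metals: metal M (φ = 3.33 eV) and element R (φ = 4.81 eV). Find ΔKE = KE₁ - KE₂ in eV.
1.4800 eV

Using KE_max = hc/λ - φ for each metal:

Photon energy: E = hc/λ = 12.2757 eV

For metal M (φ₁ = 3.33 eV):
KE₁ = E - φ₁ = 12.2757 - 3.33 = 8.9457 eV

For element R (φ₂ = 4.81 eV):
KE₂ = E - φ₂ = 12.2757 - 4.81 = 7.4657 eV

Difference:
ΔKE = KE₁ - KE₂ = 8.9457 - 7.4657 = 1.4800 eV

Note: The difference equals the difference in work functions: 4.81 - 3.33 = 1.48 eV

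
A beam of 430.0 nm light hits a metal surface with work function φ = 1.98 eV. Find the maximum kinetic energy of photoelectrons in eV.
0.9034 eV

Using Einstein's photoelectric equation: KE_max = hf - φ = hc/λ - φ

First, calculate the photon energy:
E_photon = hc/λ = (6.626×10⁻³⁴ J·s)(3×10⁸ m/s) / (430.0×10⁻⁹ m)
E_photon = 2.8834 eV

Then, the maximum kinetic energy:
KE_max = E_photon - φ = 2.8834 eV - 1.98 eV = 0.9034 eV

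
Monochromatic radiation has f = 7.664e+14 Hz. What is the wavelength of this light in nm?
391.17 nm

Using the wave equation: c = fλ

Solving for wavelength:
λ = c/f = (3×10⁸ m/s) / (7.664e+14 Hz)
λ = 391.17 nm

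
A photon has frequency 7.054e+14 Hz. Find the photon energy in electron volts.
2.9173 eV

Using E = hf:

E = hf = (6.626×10⁻³⁴ J·s)(7.054e+14 Hz)
E = 2.9173 eV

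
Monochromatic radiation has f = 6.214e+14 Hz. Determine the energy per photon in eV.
2.5699 eV

Using E = hf:

E = hf = (6.626×10⁻³⁴ J·s)(6.214e+14 Hz)
E = 2.5699 eV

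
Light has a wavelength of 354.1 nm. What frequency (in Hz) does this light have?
8.4663e+14 Hz

Using the wave equation: c = fλ

Solving for frequency:
f = c/λ = (3×10⁸ m/s) / (354.1×10⁻⁹ m)
f = 8.4663e+14 Hz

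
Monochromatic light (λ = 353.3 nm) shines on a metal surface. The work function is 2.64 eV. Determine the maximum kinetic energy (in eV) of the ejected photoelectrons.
0.8693 eV

Using Einstein's photoelectric equation: KE_max = hf - φ = hc/λ - φ

First, calculate the photon energy:
E_photon = hc/λ = (6.626×10⁻³⁴ J·s)(3×10⁸ m/s) / (353.3×10⁻⁹ m)
E_photon = 3.5093 eV

Then, the maximum kinetic energy:
KE_max = E_photon - φ = 3.5093 eV - 2.64 eV = 0.8693 eV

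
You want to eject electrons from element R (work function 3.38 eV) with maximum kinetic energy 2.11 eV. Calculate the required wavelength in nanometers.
225.84 nm

From Einstein's equation: KE_max = hc/λ - φ

Rearranging for λ:
hc/λ = KE_max + φ
λ = hc/(KE_max + φ)

Required photon energy:
E_photon = KE_max + φ = 2.11 + 3.38 = 5.49 eV

Required wavelength:
λ = hc/E_photon = (6.626×10⁻³⁴)(3×10⁸) / (5.49 × 1.602×10⁻¹⁹)
λ = 225.84 nm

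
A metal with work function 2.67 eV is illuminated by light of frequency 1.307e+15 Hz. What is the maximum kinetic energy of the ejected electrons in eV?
2.7353 eV

Using Einstein's photoelectric equation: KE_max = hf - φ

First, calculate the photon energy:
E_photon = hf = (6.626×10⁻³⁴ J·s)(1.307e+15 Hz)
E_photon = 5.4053 eV

Then, the maximum kinetic energy:
KE_max = E_photon - φ = 5.4053 eV - 2.67 eV = 2.7353 eV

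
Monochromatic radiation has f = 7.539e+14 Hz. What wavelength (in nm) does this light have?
397.66 nm

Using the wave equation: c = fλ

Solving for wavelength:
λ = c/f = (3×10⁸ m/s) / (7.539e+14 Hz)
λ = 397.66 nm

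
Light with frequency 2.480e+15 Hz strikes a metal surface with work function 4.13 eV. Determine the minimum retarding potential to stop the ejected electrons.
6.1265 V

The stopping potential V_s satisfies: eV_s = KE_max

First, find KE_max using Einstein's equation:
E_photon = hf = (6.626×10⁻³⁴ J·s)(2.480e+15 Hz) = 10.2565 eV
KE_max = E_photon - φ = 10.2565 - 4.13 = 6.1265 eV

Since eV_s = KE_max:
V_s = KE_max/e = 6.1265 V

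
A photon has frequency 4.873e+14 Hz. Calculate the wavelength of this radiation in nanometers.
615.21 nm

Using the wave equation: c = fλ

Solving for wavelength:
λ = c/f = (3×10⁸ m/s) / (4.873e+14 Hz)
λ = 615.21 nm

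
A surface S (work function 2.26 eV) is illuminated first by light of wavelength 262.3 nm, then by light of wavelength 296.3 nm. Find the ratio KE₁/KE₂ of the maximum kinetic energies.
1.2818

Using Einstein's equation: KE_max = hc/λ - φ

For λ₁ = 262.3 nm:
E₁ = hc/λ₁ = 4.7268 eV
KE₁ = E₁ - φ = 4.7268 - 2.26 = 2.4668 eV

For λ₂ = 296.3 nm:
E₂ = hc/λ₂ = 4.1844 eV
KE₂ = E₂ - φ = 4.1844 - 2.26 = 1.9244 eV

Ratio: KE₁/KE₂ = 2.4668/1.9244 = 1.2818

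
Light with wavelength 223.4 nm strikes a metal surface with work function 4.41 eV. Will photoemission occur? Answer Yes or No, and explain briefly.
Yes

For photoemission, the photon energy must exceed the work function.

Photon energy: E = hc/λ = 5.5499 eV
Work function: φ = 4.41 eV

Since E_photon (5.5499 eV) > φ (4.41 eV), photoemission WILL occur.
The threshold wavelength is λ₀ = hc/φ = 281.1 nm.
Since 223.4 nm < 281.1 nm, the light has sufficient energy.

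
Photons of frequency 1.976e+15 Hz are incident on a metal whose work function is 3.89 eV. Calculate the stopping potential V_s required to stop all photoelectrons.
4.2821 V

The stopping potential V_s satisfies: eV_s = KE_max

First, find KE_max using Einstein's equation:
E_photon = hf = (6.626×10⁻³⁴ J·s)(1.976e+15 Hz) = 8.1721 eV
KE_max = E_photon - φ = 8.1721 - 3.89 = 4.2821 eV

Since eV_s = KE_max:
V_s = KE_max/e = 4.2821 V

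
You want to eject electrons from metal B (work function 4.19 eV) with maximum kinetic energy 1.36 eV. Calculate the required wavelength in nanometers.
223.39 nm

From Einstein's equation: KE_max = hc/λ - φ

Rearranging for λ:
hc/λ = KE_max + φ
λ = hc/(KE_max + φ)

Required photon energy:
E_photon = KE_max + φ = 1.36 + 4.19 = 5.55 eV

Required wavelength:
λ = hc/E_photon = (6.626×10⁻³⁴)(3×10⁸) / (5.55 × 1.602×10⁻¹⁹)
λ = 223.39 nm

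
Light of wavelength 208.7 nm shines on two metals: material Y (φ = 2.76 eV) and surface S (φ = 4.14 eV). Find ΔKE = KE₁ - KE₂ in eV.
1.3800 eV

Using KE_max = hc/λ - φ for each metal:

Photon energy: E = hc/λ = 5.9408 eV

For material Y (φ₁ = 2.76 eV):
KE₁ = E - φ₁ = 5.9408 - 2.76 = 3.1808 eV

For surface S (φ₂ = 4.14 eV):
KE₂ = E - φ₂ = 5.9408 - 4.14 = 1.8008 eV

Difference:
ΔKE = KE₁ - KE₂ = 3.1808 - 1.8008 = 1.3800 eV

Note: The difference equals the difference in work functions: 4.14 - 2.76 = 1.38 eV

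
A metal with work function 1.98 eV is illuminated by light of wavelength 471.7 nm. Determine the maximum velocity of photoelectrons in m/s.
4.7760e+05 m/s

First, find the maximum kinetic energy:
E_photon = hc/λ = 2.6285 eV
KE_max = E_photon - φ = 2.6285 - 1.98 = 0.6485 eV

Convert to Joules: KE_max = 0.6485 × 1.602×10⁻¹⁹ J = 1.0389e-19 J

Then use KE = ½mv² to find velocity:
v = √(2·KE/m) = √(2 × 1.0389e-19 J / 9.109e-31 kg)
v = 4.7760e+05 m/s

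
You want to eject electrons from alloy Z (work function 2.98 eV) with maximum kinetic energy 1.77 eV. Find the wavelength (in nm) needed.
261.02 nm

From Einstein's equation: KE_max = hc/λ - φ

Rearranging for λ:
hc/λ = KE_max + φ
λ = hc/(KE_max + φ)

Required photon energy:
E_photon = KE_max + φ = 1.77 + 2.98 = 4.75 eV

Required wavelength:
λ = hc/E_photon = (6.626×10⁻³⁴)(3×10⁸) / (4.75 × 1.602×10⁻¹⁹)
λ = 261.02 nm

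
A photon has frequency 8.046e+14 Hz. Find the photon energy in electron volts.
3.3276 eV

Using E = hf:

E = hf = (6.626×10⁻³⁴ J·s)(8.046e+14 Hz)
E = 3.3276 eV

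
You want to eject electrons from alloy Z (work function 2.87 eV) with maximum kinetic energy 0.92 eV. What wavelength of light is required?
327.14 nm

From Einstein's equation: KE_max = hc/λ - φ

Rearranging for λ:
hc/λ = KE_max + φ
λ = hc/(KE_max + φ)

Required photon energy:
E_photon = KE_max + φ = 0.92 + 2.87 = 3.79 eV

Required wavelength:
λ = hc/E_photon = (6.626×10⁻³⁴)(3×10⁸) / (3.79 × 1.602×10⁻¹⁹)
λ = 327.14 nm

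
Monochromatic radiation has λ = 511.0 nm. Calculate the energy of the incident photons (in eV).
2.4263 eV

Using E = hf = hc/λ:

E = hc/λ = (6.626×10⁻³⁴ J·s)(3×10⁸ m/s) / (511.0×10⁻⁹ m)
E = 2.4263 eV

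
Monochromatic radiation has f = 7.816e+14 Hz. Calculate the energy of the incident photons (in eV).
3.2324 eV

Using E = hf:

E = hf = (6.626×10⁻³⁴ J·s)(7.816e+14 Hz)
E = 3.2324 eV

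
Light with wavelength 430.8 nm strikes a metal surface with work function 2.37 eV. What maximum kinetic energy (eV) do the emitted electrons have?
0.5080 eV

Using Einstein's photoelectric equation: KE_max = hf - φ = hc/λ - φ

First, calculate the photon energy:
E_photon = hc/λ = (6.626×10⁻³⁴ J·s)(3×10⁸ m/s) / (430.8×10⁻⁹ m)
E_photon = 2.8780 eV

Then, the maximum kinetic energy:
KE_max = E_photon - φ = 2.8780 eV - 2.37 eV = 0.5080 eV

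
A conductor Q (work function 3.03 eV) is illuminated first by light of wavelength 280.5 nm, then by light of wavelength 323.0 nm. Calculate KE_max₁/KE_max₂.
1.7193

Using Einstein's equation: KE_max = hc/λ - φ

For λ₁ = 280.5 nm:
E₁ = hc/λ₁ = 4.4201 eV
KE₁ = E₁ - φ = 4.4201 - 3.03 = 1.3901 eV

For λ₂ = 323.0 nm:
E₂ = hc/λ₂ = 3.8385 eV
KE₂ = E₂ - φ = 3.8385 - 3.03 = 0.8085 eV

Ratio: KE₁/KE₂ = 1.3901/0.8085 = 1.7193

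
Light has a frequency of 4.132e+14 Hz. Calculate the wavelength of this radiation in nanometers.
725.54 nm

Using the wave equation: c = fλ

Solving for wavelength:
λ = c/f = (3×10⁸ m/s) / (4.132e+14 Hz)
λ = 725.54 nm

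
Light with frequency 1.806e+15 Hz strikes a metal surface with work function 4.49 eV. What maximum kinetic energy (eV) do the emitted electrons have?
2.9790 eV

Using Einstein's photoelectric equation: KE_max = hf - φ

First, calculate the photon energy:
E_photon = hf = (6.626×10⁻³⁴ J·s)(1.806e+15 Hz)
E_photon = 7.4690 eV

Then, the maximum kinetic energy:
KE_max = E_photon - φ = 7.4690 eV - 4.49 eV = 2.9790 eV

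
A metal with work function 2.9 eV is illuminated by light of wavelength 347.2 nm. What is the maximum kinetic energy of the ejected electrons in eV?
0.6710 eV

Using Einstein's photoelectric equation: KE_max = hf - φ = hc/λ - φ

First, calculate the photon energy:
E_photon = hc/λ = (6.626×10⁻³⁴ J·s)(3×10⁸ m/s) / (347.2×10⁻⁹ m)
E_photon = 3.5710 eV

Then, the maximum kinetic energy:
KE_max = E_photon - φ = 3.5710 eV - 2.9 eV = 0.6710 eV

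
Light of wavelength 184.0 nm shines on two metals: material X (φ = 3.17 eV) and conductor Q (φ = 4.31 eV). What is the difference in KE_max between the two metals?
1.1400 eV

Using KE_max = hc/λ - φ for each metal:

Photon energy: E = hc/λ = 6.7383 eV

For material X (φ₁ = 3.17 eV):
KE₁ = E - φ₁ = 6.7383 - 3.17 = 3.5683 eV

For conductor Q (φ₂ = 4.31 eV):
KE₂ = E - φ₂ = 6.7383 - 4.31 = 2.4283 eV

Difference:
ΔKE = KE₁ - KE₂ = 3.5683 - 2.4283 = 1.1400 eV

Note: The difference equals the difference in work functions: 4.31 - 3.17 = 1.14 eV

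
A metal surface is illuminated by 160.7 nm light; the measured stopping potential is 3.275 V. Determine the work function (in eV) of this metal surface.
4.44 eV

The stopping potential gives the maximum kinetic energy: KE_max = eV_s = 3.275 eV

From Einstein's photoelectric equation: KE_max = hc/λ - φ
Rearranging: φ = hc/λ - KE_max

Calculate photon energy:
E_photon = hc/λ = (6.626×10⁻³⁴ J·s)(3×10⁸ m/s) / (160.7×10⁻⁹ m) = 7.7153 eV

Therefore:
φ = 7.7153 - 3.275 = 4.44 eV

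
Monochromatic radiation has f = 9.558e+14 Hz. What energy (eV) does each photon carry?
3.9529 eV

Using E = hf:

E = hf = (6.626×10⁻³⁴ J·s)(9.558e+14 Hz)
E = 3.9529 eV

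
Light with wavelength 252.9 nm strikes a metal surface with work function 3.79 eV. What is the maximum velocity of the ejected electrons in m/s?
6.2557e+05 m/s

First, find the maximum kinetic energy:
E_photon = hc/λ = 4.9025 eV
KE_max = E_photon - φ = 4.9025 - 3.79 = 1.1125 eV

Convert to Joules: KE_max = 1.1125 × 1.602×10⁻¹⁹ J = 1.7824e-19 J

Then use KE = ½mv² to find velocity:
v = √(2·KE/m) = √(2 × 1.7824e-19 J / 9.109e-31 kg)
v = 6.2557e+05 m/s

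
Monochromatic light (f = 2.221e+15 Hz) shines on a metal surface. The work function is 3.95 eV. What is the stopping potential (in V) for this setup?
5.2353 V

The stopping potential V_s satisfies: eV_s = KE_max

First, find KE_max using Einstein's equation:
E_photon = hf = (6.626×10⁻³⁴ J·s)(2.221e+15 Hz) = 9.1853 eV
KE_max = E_photon - φ = 9.1853 - 3.95 = 5.2353 eV

Since eV_s = KE_max:
V_s = KE_max/e = 5.2353 V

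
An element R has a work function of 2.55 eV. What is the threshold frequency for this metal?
6.1659e+14 Hz

The threshold frequency is when the photon energy equals the work function:
hf₀ = φ

Solving for f₀:
f₀ = φ/h = (2.55 eV × 1.602×10⁻¹⁹ J/eV) / (6.626×10⁻³⁴ J·s)
f₀ = 6.1659e+14 Hz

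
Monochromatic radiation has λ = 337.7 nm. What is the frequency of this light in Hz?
8.8775e+14 Hz

Using the wave equation: c = fλ

Solving for frequency:
f = c/λ = (3×10⁸ m/s) / (337.7×10⁻⁹ m)
f = 8.8775e+14 Hz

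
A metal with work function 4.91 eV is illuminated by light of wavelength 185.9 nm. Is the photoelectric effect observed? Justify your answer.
Yes

For photoemission, the photon energy must exceed the work function.

Photon energy: E = hc/λ = 6.6694 eV
Work function: φ = 4.91 eV

Since E_photon (6.6694 eV) > φ (4.91 eV), photoemission WILL occur.
The threshold wavelength is λ₀ = hc/φ = 252.5 nm.
Since 185.9 nm < 252.5 nm, the light has sufficient energy.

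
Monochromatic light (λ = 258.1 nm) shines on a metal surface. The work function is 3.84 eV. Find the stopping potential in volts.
0.9637 V

The stopping potential V_s satisfies: eV_s = KE_max

First, find KE_max using Einstein's equation:
E_photon = hc/λ = 4.8037 eV
KE_max = E_photon - φ = 4.8037 - 3.84 = 0.9637 eV

Since eV_s = KE_max:
V_s = KE_max/e = 0.9637 V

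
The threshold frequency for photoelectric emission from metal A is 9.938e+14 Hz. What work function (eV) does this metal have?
4.11 eV

At the threshold frequency, photon energy equals work function:
φ = hf₀

Calculating:
φ = (6.626×10⁻³⁴ J·s)(9.938e+14 Hz)
φ = 4.11 eV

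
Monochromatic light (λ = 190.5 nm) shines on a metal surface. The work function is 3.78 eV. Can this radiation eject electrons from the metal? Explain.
Yes

For photoemission, the photon energy must exceed the work function.

Photon energy: E = hc/λ = 6.5084 eV
Work function: φ = 3.78 eV

Since E_photon (6.5084 eV) > φ (3.78 eV), photoemission WILL occur.
The threshold wavelength is λ₀ = hc/φ = 328.0 nm.
Since 190.5 nm < 328.0 nm, the light has sufficient energy.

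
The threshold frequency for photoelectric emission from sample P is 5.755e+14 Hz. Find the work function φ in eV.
2.38 eV

At the threshold frequency, photon energy equals work function:
φ = hf₀

Calculating:
φ = (6.626×10⁻³⁴ J·s)(5.755e+14 Hz)
φ = 2.38 eV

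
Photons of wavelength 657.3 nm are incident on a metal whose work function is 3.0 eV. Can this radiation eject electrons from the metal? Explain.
No

For photoemission, the photon energy must exceed the work function.

Photon energy: E = hc/λ = 1.8863 eV
Work function: φ = 3.0 eV

Since E_photon (1.8863 eV) < φ (3.0 eV), photoemission will NOT occur.
The threshold wavelength is λ₀ = hc/φ = 413.3 nm.
Since 657.3 nm > 413.3 nm, the photons lack sufficient energy.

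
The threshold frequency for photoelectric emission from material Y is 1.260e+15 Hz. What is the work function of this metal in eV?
5.21 eV

At the threshold frequency, photon energy equals work function:
φ = hf₀

Calculating:
φ = (6.626×10⁻³⁴ J·s)(1.260e+15 Hz)
φ = 5.21 eV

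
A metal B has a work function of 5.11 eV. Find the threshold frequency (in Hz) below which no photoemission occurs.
1.2356e+15 Hz

The threshold frequency is when the photon energy equals the work function:
hf₀ = φ

Solving for f₀:
f₀ = φ/h = (5.11 eV × 1.602×10⁻¹⁹ J/eV) / (6.626×10⁻³⁴ J·s)
f₀ = 1.2356e+15 Hz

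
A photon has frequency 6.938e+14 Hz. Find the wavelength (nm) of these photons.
432.10 nm

Using the wave equation: c = fλ

Solving for wavelength:
λ = c/f = (3×10⁸ m/s) / (6.938e+14 Hz)
λ = 432.10 nm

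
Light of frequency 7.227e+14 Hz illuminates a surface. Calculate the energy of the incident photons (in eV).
2.9888 eV

Using E = hf:

E = hf = (6.626×10⁻³⁴ J·s)(7.227e+14 Hz)
E = 2.9888 eV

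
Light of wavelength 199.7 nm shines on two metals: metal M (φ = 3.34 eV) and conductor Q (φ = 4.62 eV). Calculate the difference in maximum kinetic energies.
1.2800 eV

Using KE_max = hc/λ - φ for each metal:

Photon energy: E = hc/λ = 6.2085 eV

For metal M (φ₁ = 3.34 eV):
KE₁ = E - φ₁ = 6.2085 - 3.34 = 2.8685 eV

For conductor Q (φ₂ = 4.62 eV):
KE₂ = E - φ₂ = 6.2085 - 4.62 = 1.5885 eV

Difference:
ΔKE = KE₁ - KE₂ = 2.8685 - 1.5885 = 1.2800 eV

Note: The difference equals the difference in work functions: 4.62 - 3.34 = 1.28 eV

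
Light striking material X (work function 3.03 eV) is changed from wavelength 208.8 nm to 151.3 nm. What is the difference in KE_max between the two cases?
2.2567 eV

Using Einstein's equation: KE_max = hc/λ - φ

For λ₁ = 208.8 nm:
KE₁ = hc/λ₁ - φ = 5.9379 - 3.03 = 2.9079 eV

For λ₂ = 151.3 nm:
KE₂ = hc/λ₂ - φ = 8.1946 - 3.03 = 5.1646 eV

Change in KE:
ΔKE = KE₂ - KE₁ = 5.1646 - 2.9079 = 2.2567 eV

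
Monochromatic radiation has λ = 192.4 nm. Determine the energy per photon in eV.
6.4441 eV

Using E = hf = hc/λ:

E = hc/λ = (6.626×10⁻³⁴ J·s)(3×10⁸ m/s) / (192.4×10⁻⁹ m)
E = 6.4441 eV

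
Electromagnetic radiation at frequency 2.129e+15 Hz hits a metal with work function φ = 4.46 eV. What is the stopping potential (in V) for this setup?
4.3448 V

The stopping potential V_s satisfies: eV_s = KE_max

First, find KE_max using Einstein's equation:
E_photon = hf = (6.626×10⁻³⁴ J·s)(2.129e+15 Hz) = 8.8048 eV
KE_max = E_photon - φ = 8.8048 - 4.46 = 4.3448 eV

Since eV_s = KE_max:
V_s = KE_max/e = 4.3448 V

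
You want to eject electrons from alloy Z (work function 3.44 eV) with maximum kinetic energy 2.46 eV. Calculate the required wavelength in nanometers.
210.14 nm

From Einstein's equation: KE_max = hc/λ - φ

Rearranging for λ:
hc/λ = KE_max + φ
λ = hc/(KE_max + φ)

Required photon energy:
E_photon = KE_max + φ = 2.46 + 3.44 = 5.90 eV

Required wavelength:
λ = hc/E_photon = (6.626×10⁻³⁴)(3×10⁸) / (5.90 × 1.602×10⁻¹⁹)
λ = 210.14 nm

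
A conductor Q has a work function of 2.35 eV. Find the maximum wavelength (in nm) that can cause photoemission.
527.59 nm

The threshold wavelength is when the photon energy equals the work function:
hc/λ₀ = φ

Solving for λ₀:
λ₀ = hc/φ = (6.626×10⁻³⁴ J·s)(3×10⁸ m/s) / (2.35 eV × 1.602×10⁻¹⁹ J/eV)
λ₀ = 527.59 nm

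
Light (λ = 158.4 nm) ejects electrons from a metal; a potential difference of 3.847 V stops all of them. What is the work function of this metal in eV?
3.98 eV

The stopping potential gives the maximum kinetic energy: KE_max = eV_s = 3.847 eV

From Einstein's photoelectric equation: KE_max = hc/λ - φ
Rearranging: φ = hc/λ - KE_max

Calculate photon energy:
E_photon = hc/λ = (6.626×10⁻³⁴ J·s)(3×10⁸ m/s) / (158.4×10⁻⁹ m) = 7.8273 eV

Therefore:
φ = 7.8273 - 3.847 = 3.98 eV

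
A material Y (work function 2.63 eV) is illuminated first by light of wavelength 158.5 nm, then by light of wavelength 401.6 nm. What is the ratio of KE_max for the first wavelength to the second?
11.3554

Using Einstein's equation: KE_max = hc/λ - φ

For λ₁ = 158.5 nm:
E₁ = hc/λ₁ = 7.8223 eV
KE₁ = E₁ - φ = 7.8223 - 2.63 = 5.1923 eV

For λ₂ = 401.6 nm:
E₂ = hc/λ₂ = 3.0873 eV
KE₂ = E₂ - φ = 3.0873 - 2.63 = 0.4573 eV

Ratio: KE₁/KE₂ = 5.1923/0.4573 = 11.3554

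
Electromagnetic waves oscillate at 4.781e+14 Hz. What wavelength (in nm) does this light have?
627.05 nm

Using the wave equation: c = fλ

Solving for wavelength:
λ = c/f = (3×10⁸ m/s) / (4.781e+14 Hz)
λ = 627.05 nm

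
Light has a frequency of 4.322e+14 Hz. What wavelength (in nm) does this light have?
693.64 nm

Using the wave equation: c = fλ

Solving for wavelength:
λ = c/f = (3×10⁸ m/s) / (4.322e+14 Hz)
λ = 693.64 nm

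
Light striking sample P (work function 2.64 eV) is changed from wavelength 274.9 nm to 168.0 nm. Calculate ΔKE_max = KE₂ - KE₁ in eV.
2.8699 eV

Using Einstein's equation: KE_max = hc/λ - φ

For λ₁ = 274.9 nm:
KE₁ = hc/λ₁ - φ = 4.5102 - 2.64 = 1.8702 eV

For λ₂ = 168.0 nm:
KE₂ = hc/λ₂ - φ = 7.3800 - 2.64 = 4.7400 eV

Change in KE:
ΔKE = KE₂ - KE₁ = 4.7400 - 1.8702 = 2.8699 eV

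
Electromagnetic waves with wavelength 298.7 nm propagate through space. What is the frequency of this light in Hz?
1.0037e+15 Hz

Using the wave equation: c = fλ

Solving for frequency:
f = c/λ = (3×10⁸ m/s) / (298.7×10⁻⁹ m)
f = 1.0037e+15 Hz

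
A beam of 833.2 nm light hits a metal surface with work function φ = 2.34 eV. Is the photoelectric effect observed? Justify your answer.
No

For photoemission, the photon energy must exceed the work function.

Photon energy: E = hc/λ = 1.4880 eV
Work function: φ = 2.34 eV

Since E_photon (1.4880 eV) < φ (2.34 eV), photoemission will NOT occur.
The threshold wavelength is λ₀ = hc/φ = 529.8 nm.
Since 833.2 nm > 529.8 nm, the photons lack sufficient energy.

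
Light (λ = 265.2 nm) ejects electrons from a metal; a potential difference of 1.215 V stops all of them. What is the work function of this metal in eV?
3.46 eV

The stopping potential gives the maximum kinetic energy: KE_max = eV_s = 1.215 eV

From Einstein's photoelectric equation: KE_max = hc/λ - φ
Rearranging: φ = hc/λ - KE_max

Calculate photon energy:
E_photon = hc/λ = (6.626×10⁻³⁴ J·s)(3×10⁸ m/s) / (265.2×10⁻⁹ m) = 4.6751 eV

Therefore:
φ = 4.6751 - 1.215 = 3.46 eV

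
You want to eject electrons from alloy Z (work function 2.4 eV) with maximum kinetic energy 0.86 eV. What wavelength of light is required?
380.32 nm

From Einstein's equation: KE_max = hc/λ - φ

Rearranging for λ:
hc/λ = KE_max + φ
λ = hc/(KE_max + φ)

Required photon energy:
E_photon = KE_max + φ = 0.86 + 2.4 = 3.26 eV

Required wavelength:
λ = hc/E_photon = (6.626×10⁻³⁴)(3×10⁸) / (3.26 × 1.602×10⁻¹⁹)
λ = 380.32 nm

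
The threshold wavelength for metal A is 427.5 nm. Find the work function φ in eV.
2.90 eV

At the threshold wavelength, photon energy equals work function:
φ = hc/λ₀

Calculating:
φ = (6.626×10⁻³⁴ J·s)(3×10⁸ m/s) / (427.5×10⁻⁹ m)
φ = 2.90 eV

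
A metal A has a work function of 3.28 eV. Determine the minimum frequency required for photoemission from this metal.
7.9310e+14 Hz

The threshold frequency is when the photon energy equals the work function:
hf₀ = φ

Solving for f₀:
f₀ = φ/h = (3.28 eV × 1.602×10⁻¹⁹ J/eV) / (6.626×10⁻³⁴ J·s)
f₀ = 7.9310e+14 Hz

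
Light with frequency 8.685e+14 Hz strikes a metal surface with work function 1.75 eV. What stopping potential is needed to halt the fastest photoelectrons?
1.8418 V

The stopping potential V_s satisfies: eV_s = KE_max

First, find KE_max using Einstein's equation:
E_photon = hf = (6.626×10⁻³⁴ J·s)(8.685e+14 Hz) = 3.5918 eV
KE_max = E_photon - φ = 3.5918 - 1.75 = 1.8418 eV

Since eV_s = KE_max:
V_s = KE_max/e = 1.8418 V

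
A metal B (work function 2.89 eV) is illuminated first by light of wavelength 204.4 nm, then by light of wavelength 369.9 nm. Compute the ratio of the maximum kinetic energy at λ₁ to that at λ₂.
6.8765

Using Einstein's equation: KE_max = hc/λ - φ

For λ₁ = 204.4 nm:
E₁ = hc/λ₁ = 6.0658 eV
KE₁ = E₁ - φ = 6.0658 - 2.89 = 3.1758 eV

For λ₂ = 369.9 nm:
E₂ = hc/λ₂ = 3.3518 eV
KE₂ = E₂ - φ = 3.3518 - 2.89 = 0.4618 eV

Ratio: KE₁/KE₂ = 3.1758/0.4618 = 6.8765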